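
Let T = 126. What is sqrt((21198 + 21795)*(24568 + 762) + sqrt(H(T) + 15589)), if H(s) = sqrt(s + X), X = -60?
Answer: sqrt(1089012690 + sqrt(15589 + sqrt(66))) ≈ 33000.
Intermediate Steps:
H(s) = sqrt(-60 + s) (H(s) = sqrt(s - 60) = sqrt(-60 + s))
sqrt((21198 + 21795)*(24568 + 762) + sqrt(H(T) + 15589)) = sqrt((21198 + 21795)*(24568 + 762) + sqrt(sqrt(-60 + 126) + 15589)) = sqrt(42993*25330 + sqrt(sqrt(66) + 15589)) = sqrt(1089012690 + sqrt(15589 + sqrt(66)))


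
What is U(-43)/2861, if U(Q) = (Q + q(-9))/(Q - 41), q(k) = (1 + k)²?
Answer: -1/11444 ≈ -8.7382e-5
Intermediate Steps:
U(Q) = (64 + Q)/(-41 + Q) (U(Q) = (Q + (1 - 9)²)/(Q - 41) = (Q + (-8)²)/(-41 + Q) = (Q + 64)/(-41 + Q) = (64 + Q)/(-41 + Q))
U(-43)/2861 = ((64 - 43)/(-41 - 43))/2861 = (21/(-84))*(1/2861) = -1/84*21*(1/2861) = -¼*1/2861 = -1/11444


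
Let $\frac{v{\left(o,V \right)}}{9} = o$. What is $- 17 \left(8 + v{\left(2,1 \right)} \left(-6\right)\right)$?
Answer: $1700$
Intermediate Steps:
$v{\left(o,V \right)} = 9 o$
$- 17 \left(8 + v{\left(2,1 \right)} \left(-6\right)\right) = - 17 \left(8 + 9 \cdot 2 \left(-6\right)\right) = - 17 \left(8 + 18 \left(-6\right)\right) = - 17 \left(8 - 108\right) = \left(-17\right) \left(-100\right) = 1700$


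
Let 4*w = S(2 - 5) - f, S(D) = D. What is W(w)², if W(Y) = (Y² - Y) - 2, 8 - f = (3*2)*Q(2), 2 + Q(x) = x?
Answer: 17689/256 ≈ 69.098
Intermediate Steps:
Q(x) = -2 + x
f = 8 (f = 8 - 3*2*(-2 + 2) = 8 - 6*0 = 8 - 1*0 = 8 + 0 = 8)
w = -11/4 (w = ((2 - 5) - 1*8)/4 = (-3 - 8)/4 = (¼)*(-11) = -11/4 ≈ -2.7500)
W(Y) = -2 + Y² - Y
W(w)² = (-2 + (-11/4)² - 1*(-11/4))² = (-2 + 121/16 + 11/4)² = (133/16)² = 17689/256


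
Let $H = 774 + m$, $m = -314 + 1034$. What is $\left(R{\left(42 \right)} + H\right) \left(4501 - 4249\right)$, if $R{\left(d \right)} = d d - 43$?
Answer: $810180$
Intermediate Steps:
$m = 720$
$H = 1494$ ($H = 774 + 720 = 1494$)
$R{\left(d \right)} = -43 + d^{2}$ ($R{\left(d \right)} = d^{2} - 43 = -43 + d^{2}$)
$\left(R{\left(42 \right)} + H\right) \left(4501 - 4249\right) = \left(\left(-43 + 42^{2}\right) + 1494\right) \left(4501 - 4249\right) = \left(\left(-43 + 1764\right) + 1494\right) 252 = \left(1721 + 1494\right) 252 = 3215 \cdot 252 = 810180$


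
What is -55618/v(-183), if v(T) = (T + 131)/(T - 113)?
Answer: -4115732/13 ≈ -3.1660e+5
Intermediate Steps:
v(T) = (131 + T)/(-113 + T)
-55618/v(-183) = -55618*(-113 - 183)/(131 - 183) = -55618/(-52/(-296)) = -55618/((-1/296*(-52))) = -55618/13/74 = -55618*74/13 = -4115732/13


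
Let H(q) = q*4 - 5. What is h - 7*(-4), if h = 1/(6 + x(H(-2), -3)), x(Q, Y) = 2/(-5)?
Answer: 789/28 ≈ 28.179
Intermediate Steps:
H(q) = -5 + 4*q (H(q) = 4*q - 5 = -5 + 4*q)
x(Q, Y) = -⅖ (x(Q, Y) = 2*(-⅕) = -⅖)
h = 5/28 (h = 1/(6 - ⅖) = 1/(28/5) = 5/28 ≈ 0.17857)
h - 7*(-4) = 5/28 - 7*(-4) = 5/28 + 28 = 789/28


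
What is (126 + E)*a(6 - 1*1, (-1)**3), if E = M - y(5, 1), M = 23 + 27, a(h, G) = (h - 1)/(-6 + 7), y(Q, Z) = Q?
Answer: 684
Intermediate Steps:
a(h, G) = -1 + h (a(h, G) = (-1 + h)/1 = (-1 + h)*1 = -1 + h)
M = 50
E = 45 (E = 50 - 1*5 = 50 - 5 = 45)
(126 + E)*a(6 - 1*1, (-1)**3) = (126 + 45)*(-1 + (6 - 1*1)) = 171*(-1 + (6 - 1)) = 171*(-1 + 5) = 171*4 = 684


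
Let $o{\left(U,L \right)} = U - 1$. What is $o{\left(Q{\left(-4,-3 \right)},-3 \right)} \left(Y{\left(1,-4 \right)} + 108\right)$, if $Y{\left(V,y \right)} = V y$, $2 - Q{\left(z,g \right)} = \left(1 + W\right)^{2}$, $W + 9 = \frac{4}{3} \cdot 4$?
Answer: $- \frac{5720}{9} \approx -635.56$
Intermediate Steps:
$W = - \frac{11}{3}$ ($W = -9 + \frac{4}{3} \cdot 4 = -9 + \frac{16}{3} = - \frac{11}{3} \approx -3.6667$)
$Q{\left(z,g \right)} = - \frac{46}{9}$ ($Q{\left(z,g \right)} = 2 - \left(1 - \frac{11}{3}\right)^{2} = 2 - \left(- \frac{8}{3}\right)^{2} = 2 - \frac{64}{9} = - \frac{46}{9}$)
$o{\left(U,L \right)} = -1 + U$
$o{\left(Q{\left(-4,-3 \right)},-3 \right)} \left(Y{\left(1,-4 \right)} + 108\right) = \left(-1 - \frac{46}{9}\right) \left(1 \left(-4\right) + 108\right) = - \frac{55 \left(-4 + 108\right)}{9} = \left(- \frac{55}{9}\right) 104 = - \frac{5720}{9}$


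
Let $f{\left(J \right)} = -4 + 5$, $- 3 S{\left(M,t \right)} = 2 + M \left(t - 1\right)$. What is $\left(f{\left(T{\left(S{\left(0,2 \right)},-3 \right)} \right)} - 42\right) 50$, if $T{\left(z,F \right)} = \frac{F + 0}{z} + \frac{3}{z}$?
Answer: $-2050$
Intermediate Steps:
$S{\left(M,t \right)} = - \frac{2}{3} - \frac{M \left(-1 + t\right)}{3}$ ($S{\left(M,t \right)} = - \frac{2 + M \left(t - 1\right)}{3} = - \frac{2 + M \left(-1 + t\right)}{3} = - \frac{2}{3} - \frac{M \left(-1 + t\right)}{3}$)
$T{\left(z,F \right)} = \frac{3}{z} + \frac{F}{z}$ ($T{\left(z,F \right)} = \frac{F}{z} + \frac{3}{z} = \frac{3}{z} + \frac{F}{z}$)
$f{\left(J \right)} = 1$
$\left(f{\left(T{\left(S{\left(0,2 \right)},-3 \right)} \right)} - 42\right) 50 = \left(1 - 42\right) 50 = \left(-41\right) 50 = -2050$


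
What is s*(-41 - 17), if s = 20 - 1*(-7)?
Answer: -1566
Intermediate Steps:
s = 27 (s = 20 + 7 = 27)
s*(-41 - 17) = 27*(-41 - 17) = 27*(-58) = -1566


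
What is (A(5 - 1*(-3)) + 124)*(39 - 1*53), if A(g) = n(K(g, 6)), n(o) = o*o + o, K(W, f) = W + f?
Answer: -4676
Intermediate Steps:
n(o) = o + o² (n(o) = o² + o = o + o²)
A(g) = (6 + g)*(7 + g) (A(g) = (g + 6)*(1 + (g + 6)) = (6 + g)*(1 + (6 + g)) = (6 + g)*(7 + g))
(A(5 - 1*(-3)) + 124)*(39 - 1*53) = ((6 + (5 - 1*(-3)))*(7 + (5 - 1*(-3))) + 124)*(39 - 1*53) = ((6 + (5 + 3))*(7 + (5 + 3)) + 124)*(39 - 53) = ((6 + 8)*(7 + 8) + 124)*(-14) = (14*15 + 124)*(-14) = (210 + 124)*(-14) = 334*(-14) = -4676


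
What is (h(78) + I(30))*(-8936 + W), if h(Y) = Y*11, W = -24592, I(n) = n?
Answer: -29772864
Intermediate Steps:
h(Y) = 11*Y
(h(78) + I(30))*(-8936 + W) = (11*78 + 30)*(-8936 - 24592) = (858 + 30)*(-33528) = 888*(-33528) = -29772864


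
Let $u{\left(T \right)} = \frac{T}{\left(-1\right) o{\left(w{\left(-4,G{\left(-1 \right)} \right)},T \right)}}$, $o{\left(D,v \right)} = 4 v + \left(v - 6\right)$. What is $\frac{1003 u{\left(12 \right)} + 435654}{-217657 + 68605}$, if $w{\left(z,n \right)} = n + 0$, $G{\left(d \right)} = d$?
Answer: $- \frac{979720}{335367} \approx -2.9213$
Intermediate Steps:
$w{\left(z,n \right)} = n$
$o{\left(D,v \right)} = -6 + 5 v$ ($o{\left(D,v \right)} = 4 v + \left(v - 6\right) = 4 v + \left(-6 + v\right) = -6 + 5 v$)
$u{\left(T \right)} = \frac{T}{6 - 5 T}$ ($u{\left(T \right)} = \frac{T}{\left(-1\right) \left(-6 + 5 T\right)} = \frac{T}{6 - 5 T}$)
$\frac{1003 u{\left(12 \right)} + 435654}{-217657 + 68605} = \frac{1003 \left(\left(-1\right) 12 \frac{1}{-6 + 5 \cdot 12}\right) + 435654}{-217657 + 68605} = \frac{1003 \left(\left(-1\right) 12 \frac{1}{-6 + 60}\right) + 435654}{-149052} = \left(1003 \left(\left(-1\right) 12 \cdot \frac{1}{54}\right) + 435654\right) \left(- \frac{1}{149052}\right) = \left(1003 \left(- \frac{2}{9}\right) + 435654\right) \left(- \frac{1}{149052}\right) = \left(- \frac{2006}{9} + 435654\right) \left(- \frac{1}{149052}\right) = \frac{3918880}{9} \left(- \frac{1}{149052}\right) = - \frac{979720}{335367}$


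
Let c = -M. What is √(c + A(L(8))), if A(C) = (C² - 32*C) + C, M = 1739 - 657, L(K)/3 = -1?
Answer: 14*I*√5 ≈ 31.305*I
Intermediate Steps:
L(K) = -3 (L(K) = 3*(-1) = -3)
M = 1082
A(C) = C² - 31*C
c = -1082 (c = -1*1082 = -1082)
√(c + A(L(8))) = √(-1082 - 3*(-31 - 3)) = √(-1082 - 3*(-34)) = √(-1082 + 102) = √(-980) = 14*I*√5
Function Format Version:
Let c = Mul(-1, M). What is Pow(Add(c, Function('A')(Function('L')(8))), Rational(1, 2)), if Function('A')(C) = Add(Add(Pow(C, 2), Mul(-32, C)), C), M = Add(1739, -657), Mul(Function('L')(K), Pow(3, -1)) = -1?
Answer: Mul(14, I, Pow(5, Rational(1, 2))) ≈ Mul(31.305, I)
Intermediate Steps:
Function('L')(K) = -3 (Function('L')(K) = Mul(3, -1) = -3)
M = 1082
Function('A')(C) = Add(Pow(C, 2), Mul(-31, C))
c = -1082 (c = Mul(-1, 1082) = -1082)
Pow(Add(c, Function('A')(Function('L')(8))), Rational(1, 2)) = Pow(Add(-1082, Mul(-3, Add(-31, -3))), Rational(1, 2)) = Pow(Add(-1082, Mul(-3, -34)), Rational(1, 2)) = Pow(Add(-1082, 102), Rational(1, 2)) = Pow(-980, Rational(1, 2)) = Mul(14, I, Pow(5, Rational(1, 2)))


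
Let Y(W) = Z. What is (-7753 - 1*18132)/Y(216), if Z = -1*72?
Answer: 25885/72 ≈ 359.51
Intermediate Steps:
Z = -72
Y(W) = -72
(-7753 - 1*18132)/Y(216) = (-7753 - 1*18132)/(-72) = (-7753 - 18132)*(-1/72) = -25885*(-1/72) = 25885/72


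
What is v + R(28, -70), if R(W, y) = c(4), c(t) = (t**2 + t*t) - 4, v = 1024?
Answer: 1052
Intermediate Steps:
c(t) = -4 + 2*t**2 (c(t) = (t**2 + t**2) - 4 = 2*t**2 - 4 = -4 + 2*t**2)
R(W, y) = 28 (R(W, y) = -4 + 2*4**2 = -4 + 2*16 = -4 + 32 = 28)
v + R(28, -70) = 1024 + 28 = 1052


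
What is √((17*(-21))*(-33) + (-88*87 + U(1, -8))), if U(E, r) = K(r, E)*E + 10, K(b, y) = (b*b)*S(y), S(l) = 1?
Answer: √4199 ≈ 64.800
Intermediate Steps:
K(b, y) = b² (K(b, y) = (b*b)*1 = b²*1 = b²)
U(E, r) = 10 + E*r² (U(E, r) = r²*E + 10 = E*r² + 10 = 10 + E*r²)
√((17*(-21))*(-33) + (-88*87 + U(1, -8))) = √((17*(-21))*(-33) + (-88*87 + (10 + 1*(-8)²))) = √(-357*(-33) + (-7656 + (10 + 1*64))) = √(11781 + (-7656 + (10 + 64))) = √(11781 + (-7656 + 74)) = √(11781 - 7582) = √4199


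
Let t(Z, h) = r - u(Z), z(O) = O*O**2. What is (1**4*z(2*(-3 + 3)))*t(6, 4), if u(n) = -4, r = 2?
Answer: 0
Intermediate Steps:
z(O) = O**3
t(Z, h) = 6 (t(Z, h) = 2 - 1*(-4) = 2 + 4 = 6)
(1**4*z(2*(-3 + 3)))*t(6, 4) = (1**4*(2*(-3 + 3))**3)*6 = (1*(2*0)**3)*6 = (1*0**3)*6 = (1*0)*6 = 0*6 = 0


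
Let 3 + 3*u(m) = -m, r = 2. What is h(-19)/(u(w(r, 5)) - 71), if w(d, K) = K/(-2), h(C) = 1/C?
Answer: 6/8113 ≈ 0.00073955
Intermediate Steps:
w(d, K) = -K/2 (w(d, K) = K*(-½) = -K/2)
u(m) = -1 - m/3 (u(m) = -1 + (-m)/3 = -1 - m/3)
h(-19)/(u(w(r, 5)) - 71) = 1/((-19)*((-1 - (-1)*5/6) - 71)) = -1/(19*((-1 - ⅓*(-5/2)) - 71)) = -1/(19*((-1 + ⅚) - 71)) = -1/(19*(-⅙ - 71)) = -1/(19*(-427/6)) = -1/19*(-6/427) = 6/8113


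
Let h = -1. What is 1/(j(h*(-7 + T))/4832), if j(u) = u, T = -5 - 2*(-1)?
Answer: 2416/5 ≈ 483.20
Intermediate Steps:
T = -3 (T = -5 + 2 = -3)
1/(j(h*(-7 + T))/4832) = 1/(-(-7 - 3)/4832) = 1/(-1*(-10)*(1/4832)) = 1/(10*(1/4832)) = 1/(5/2416) = 2416/5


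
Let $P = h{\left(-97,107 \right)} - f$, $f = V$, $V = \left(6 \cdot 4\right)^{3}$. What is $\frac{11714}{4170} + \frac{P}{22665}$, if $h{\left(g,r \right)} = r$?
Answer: $\frac{6943264}{3150435} \approx 2.2039$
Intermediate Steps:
$V = 13824$ ($V = 24^{3} = 13824$)
$f = 13824$
$P = -13717$ ($P = 107 - 13824 = -13717$)
$\frac{11714}{4170} + \frac{P}{22665} = \frac{11714}{4170} - \frac{13717}{22665} = 11714 \cdot \frac{1}{4170} - \frac{13717}{22665} = \frac{5857}{2085} - \frac{13717}{22665} = \frac{6943264}{3150435}$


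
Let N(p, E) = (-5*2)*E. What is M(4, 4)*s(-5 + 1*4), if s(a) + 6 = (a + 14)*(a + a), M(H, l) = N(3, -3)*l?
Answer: -3840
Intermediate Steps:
N(p, E) = -10*E
M(H, l) = 30*l (M(H, l) = (-10*(-3))*l = 30*l)
s(a) = -6 + 2*a*(14 + a) (s(a) = -6 + (a + 14)*(a + a) = -6 + (14 + a)*(2*a) = -6 + 2*a*(14 + a))
M(4, 4)*s(-5 + 1*4) = (30*4)*(-6 + 2*(-5 + 1*4)**2 + 28*(-5 + 1*4)) = 120*(-6 + 2*(-5 + 4)**2 + 28*(-5 + 4)) = 120*(-6 + 2*(-1)**2 + 28*(-1)) = 120*(-6 + 2*1 - 28) = 120*(-6 + 2 - 28) = 120*(-32) = -3840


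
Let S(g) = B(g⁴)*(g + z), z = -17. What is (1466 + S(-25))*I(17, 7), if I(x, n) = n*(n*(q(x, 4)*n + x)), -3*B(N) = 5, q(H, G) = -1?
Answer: 752640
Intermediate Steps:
B(N) = -5/3 (B(N) = -⅓*5 = -5/3)
I(x, n) = n²*(x - n) (I(x, n) = n*(n*(-n + x)) = n*(n*(x - n)) = n²*(x - n))
S(g) = 85/3 - 5*g/3 (S(g) = -5*(g - 17)/3 = -5*(-17 + g)/3 = 85/3 - 5*g/3)
(1466 + S(-25))*I(17, 7) = (1466 + (85/3 - 5/3*(-25)))*(7²*(17 - 1*7)) = (1466 + (85/3 + 125/3))*(49*(17 - 7)) = (1466 + 70)*(49*10) = 1536*490 = 752640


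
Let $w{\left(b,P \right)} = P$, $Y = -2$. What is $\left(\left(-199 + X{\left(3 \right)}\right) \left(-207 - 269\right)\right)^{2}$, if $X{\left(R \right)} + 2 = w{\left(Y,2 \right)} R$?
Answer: $8615552400$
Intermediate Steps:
$X{\left(R \right)} = -2 + 2 R$
$\left(\left(-199 + X{\left(3 \right)}\right) \left(-207 - 269\right)\right)^{2} = \left(\left(-199 + \left(-2 + 2 \cdot 3\right)\right) \left(-207 - 269\right)\right)^{2} = \left(\left(-199 + \left(-2 + 6\right)\right) \left(-476\right)\right)^{2} = \left(\left(-199 + 4\right) \left(-476\right)\right)^{2} = \left(\left(-195\right) \left(-476\right)\right)^{2} = 92820^{2} = 8615552400$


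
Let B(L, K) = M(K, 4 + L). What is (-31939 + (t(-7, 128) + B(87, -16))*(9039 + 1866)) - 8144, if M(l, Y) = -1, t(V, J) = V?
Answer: -127323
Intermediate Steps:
B(L, K) = -1
(-31939 + (t(-7, 128) + B(87, -16))*(9039 + 1866)) - 8144 = (-31939 + (-7 - 1)*(9039 + 1866)) - 8144 = (-31939 - 8*10905) - 8144 = (-31939 - 87240) - 8144 = -119179 - 8144 = -127323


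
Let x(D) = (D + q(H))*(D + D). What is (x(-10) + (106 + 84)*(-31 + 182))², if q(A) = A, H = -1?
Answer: 835788100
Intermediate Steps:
x(D) = 2*D*(-1 + D) (x(D) = (D - 1)*(D + D) = (-1 + D)*(2*D) = 2*D*(-1 + D))
(x(-10) + (106 + 84)*(-31 + 182))² = (2*(-10)*(-1 - 10) + (106 + 84)*(-31 + 182))² = (2*(-10)*(-11) + 190*151)² = (220 + 28690)² = 28910² = 835788100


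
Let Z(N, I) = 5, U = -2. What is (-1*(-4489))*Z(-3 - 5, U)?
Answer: 22445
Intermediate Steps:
(-1*(-4489))*Z(-3 - 5, U) = -1*(-4489)*5 = 4489*5 = 22445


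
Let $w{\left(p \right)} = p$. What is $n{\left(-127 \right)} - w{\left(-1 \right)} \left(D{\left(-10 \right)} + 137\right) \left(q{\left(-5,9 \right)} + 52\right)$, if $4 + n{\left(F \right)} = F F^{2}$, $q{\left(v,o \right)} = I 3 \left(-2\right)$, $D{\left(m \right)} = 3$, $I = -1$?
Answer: $-2040267$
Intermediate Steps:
$q{\left(v,o \right)} = 6$ ($q{\left(v,o \right)} = \left(-1\right) 3 \left(-2\right) = \left(-3\right) \left(-2\right) = 6$)
$n{\left(F \right)} = -4 + F^{3}$ ($n{\left(F \right)} = -4 + F F^{2} = -4 + F^{3}$)
$n{\left(-127 \right)} - w{\left(-1 \right)} \left(D{\left(-10 \right)} + 137\right) \left(q{\left(-5,9 \right)} + 52\right) = \left(-4 + \left(-127\right)^{3}\right) - - \left(3 + 137\right) \left(6 + 52\right) = \left(-4 - 2048383\right) - - 140 \cdot 58 = -2048387 - \left(-1\right) 8120 = -2048387 - -8120 = -2048387 + 8120 = -2040267$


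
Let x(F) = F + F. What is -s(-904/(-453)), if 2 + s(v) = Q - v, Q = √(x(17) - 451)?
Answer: 1810/453 - I*√417 ≈ 3.9956 - 20.421*I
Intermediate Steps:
x(F) = 2*F
Q = I*√417 (Q = √(2*17 - 451) = √(34 - 451) = √(-417) = I*√417 ≈ 20.421*I)
s(v) = -2 - v + I*√417 (s(v) = -2 + (I*√417 - v) = -2 + (-v + I*√417) = -2 - v + I*√417)
-s(-904/(-453)) = -(-2 - (-904)/(-453) + I*√417) = -(-2 - (-904)*(-1)/453 + I*√417) = -(-2 - 1*904/453 + I*√417) = -(-2 - 904/453 + I*√417) = -(-1810/453 + I*√417) = 1810/453 - I*√417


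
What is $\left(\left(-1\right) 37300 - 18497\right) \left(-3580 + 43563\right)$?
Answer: $-2230931451$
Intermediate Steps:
$\left(\left(-1\right) 37300 - 18497\right) \left(-3580 + 43563\right) = \left(-37300 - 18497\right) 39983 = \left(-55797\right) 39983 = -2230931451$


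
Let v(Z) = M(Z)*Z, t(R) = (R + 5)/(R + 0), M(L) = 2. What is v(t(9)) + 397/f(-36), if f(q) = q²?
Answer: 4429/1296 ≈ 3.4174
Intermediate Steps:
t(R) = (5 + R)/R
v(Z) = 2*Z
v(t(9)) + 397/f(-36) = 2*((5 + 9)/9) + 397/((-36)²) = 2*((⅑)*14) + 397/1296 = 2*(14/9) + 397*(1/1296) = 28/9 + 397/1296 = 4429/1296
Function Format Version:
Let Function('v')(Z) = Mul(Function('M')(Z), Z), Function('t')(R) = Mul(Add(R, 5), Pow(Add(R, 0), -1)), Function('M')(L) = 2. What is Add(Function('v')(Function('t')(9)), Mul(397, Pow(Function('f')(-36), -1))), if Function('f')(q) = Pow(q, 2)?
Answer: Rational(4429, 1296) ≈ 3.4174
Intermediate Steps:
Function('t')(R) = Mul(Pow(R, -1), Add(5, R)) (Function('t')(R) = Mul(Add(5, R), Pow(R, -1)) = Mul(Pow(R, -1), Add(5, R)))
Function('v')(Z) = Mul(2, Z)
Add(Function('v')(Function('t')(9)), Mul(397, Pow(Function('f')(-36), -1))) = Add(Mul(2, Mul(Pow(9, -1), Add(5, 9))), Mul(397, Pow(Pow(-36, 2), -1))) = Add(Mul(2, Mul(Rational(1, 9), 14)), Mul(397, Pow(1296, -1))) = Add(Mul(2, Rational(14, 9)), Mul(397, Rational(1, 1296))) = Add(Rational(28, 9), Rational(397, 1296)) = Rational(4429, 1296)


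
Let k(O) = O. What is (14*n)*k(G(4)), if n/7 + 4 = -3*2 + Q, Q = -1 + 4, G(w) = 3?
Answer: -2058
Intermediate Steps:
Q = 3
n = -49 (n = -28 + 7*(-3*2 + 3) = -28 + 7*(-6 + 3) = -28 + 7*(-3) = -28 - 21 = -49)
(14*n)*k(G(4)) = (14*(-49))*3 = -686*3 = -2058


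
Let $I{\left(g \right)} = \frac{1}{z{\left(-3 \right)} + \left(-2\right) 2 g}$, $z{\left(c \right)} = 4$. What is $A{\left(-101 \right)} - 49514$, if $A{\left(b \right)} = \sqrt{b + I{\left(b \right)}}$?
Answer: $-49514 + \frac{i \sqrt{4203114}}{204} \approx -49514.0 + 10.05 i$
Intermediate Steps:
$I{\left(g \right)} = \frac{1}{4 - 4 g}$ ($I{\left(g \right)} = \frac{1}{4 + \left(-2\right) 2 g} = \frac{1}{4 - 4 g}$)
$A{\left(b \right)} = \sqrt{b - \frac{1}{-4 + 4 b}}$
$A{\left(-101 \right)} - 49514 = \frac{\sqrt{\frac{-1 + 4 \left(-101\right) \left(-1 - 101\right)}{-1 - 101}}}{2} - 49514 = \frac{\sqrt{\frac{-1 + 4 \left(-101\right) \left(-102\right)}{-102}}}{2} - 49514 = \frac{\sqrt{- \frac{-1 + 41208}{102}}}{2} - 49514 = \frac{\sqrt{\left(- \frac{1}{102}\right) 41207}}{2} - 49514 = \frac{\sqrt{- \frac{41207}{102}}}{2} - 49514 = \frac{\frac{1}{102} i \sqrt{4203114}}{2} - 49514 = \frac{i \sqrt{4203114}}{204} - 49514 = -49514 + \frac{i \sqrt{4203114}}{204}$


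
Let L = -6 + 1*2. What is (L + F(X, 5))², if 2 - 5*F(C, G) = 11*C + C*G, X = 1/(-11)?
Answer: 33124/3025 ≈ 10.950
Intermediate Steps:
X = -1/11 ≈ -0.090909
F(C, G) = ⅖ - 11*C/5 - C*G/5 (F(C, G) = ⅖ - (11*C + C*G)/5 = ⅖ + (-11*C/5 - C*G/5) = ⅖ - 11*C/5 - C*G/5)
L = -4 (L = -6 + 2 = -4)
(L + F(X, 5))² = (-4 + (⅖ - 11/5*(-1/11) - ⅕*(-1/11)*5))² = (-4 + (⅖ + ⅕ + 1/11))² = (-4 + 38/55)² = (-182/55)² = 33124/3025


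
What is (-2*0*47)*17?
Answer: 0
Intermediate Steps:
(-2*0*47)*17 = (0*47)*17 = 0*17 = 0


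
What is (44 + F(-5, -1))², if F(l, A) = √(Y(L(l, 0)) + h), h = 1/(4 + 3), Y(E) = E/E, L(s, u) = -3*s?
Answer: 13560/7 + 176*√14/7 ≈ 2031.2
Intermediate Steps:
Y(E) = 1
h = ⅐ (h = 1/7 = ⅐ ≈ 0.14286)
F(l, A) = 2*√14/7 (F(l, A) = √(1 + ⅐) = √(8/7) = 2*√14/7)
(44 + F(-5, -1))² = (44 + 2*√14/7)²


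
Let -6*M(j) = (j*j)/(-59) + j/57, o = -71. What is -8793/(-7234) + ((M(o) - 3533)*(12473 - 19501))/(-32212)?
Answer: -450478642974431/587738750778 ≈ -766.46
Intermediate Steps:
M(j) = -j/342 + j²/354 (M(j) = -((j*j)/(-59) + j/57)/6 = -(j²*(-1/59) + j*(1/57))/6 = -(-j²/59 + j/57)/6 = -j/342 + j²/354)
-8793/(-7234) + ((M(o) - 3533)*(12473 - 19501))/(-32212) = -8793/(-7234) + (((1/20178)*(-71)*(-59 + 57*(-71)) - 3533)*(12473 - 19501))/(-32212) = -8793*(-1/7234) + (((1/20178)*(-71)*(-59 - 4047) - 3533)*(-7028))*(-1/32212) = 8793/7234 + (((1/20178)*(-71)*(-4106) - 3533)*(-7028))*(-1/32212) = 8793/7234 + ((145763/10089 - 3533)*(-7028))*(-1/32212) = 8793/7234 - 35498674/10089*(-7028)*(-1/32212) = 8793/7234 + (249484680872/10089)*(-1/32212) = 8793/7234 - 62371170218/81246717 = -450478642974431/587738750778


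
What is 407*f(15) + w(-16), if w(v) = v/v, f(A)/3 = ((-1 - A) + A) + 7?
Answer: 7327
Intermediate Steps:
f(A) = 18 (f(A) = 3*(((-1 - A) + A) + 7) = 3*(-1 + 7) = 3*6 = 18)
w(v) = 1
407*f(15) + w(-16) = 407*18 + 1 = 7326 + 1 = 7327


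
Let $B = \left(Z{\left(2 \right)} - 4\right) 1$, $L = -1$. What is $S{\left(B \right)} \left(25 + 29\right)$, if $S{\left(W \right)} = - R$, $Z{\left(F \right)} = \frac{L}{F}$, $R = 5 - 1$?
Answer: $-216$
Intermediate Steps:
$R = 4$ ($R = 5 - 1 = 4$)
$Z{\left(F \right)} = - \frac{1}{F}$
$B = - \frac{9}{2}$ ($B = \left(- \frac{1}{2} - 4\right) 1 = \left(- \frac{9}{2}\right) 1 = - \frac{9}{2} \approx -4.5$)
$S{\left(W \right)} = -4$ ($S{\left(W \right)} = \left(-1\right) 4 = -4$)
$S{\left(B \right)} \left(25 + 29\right) = - 4 \left(25 + 29\right) = \left(-4\right) 54 = -216$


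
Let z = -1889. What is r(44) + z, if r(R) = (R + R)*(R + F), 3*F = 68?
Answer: 11933/3 ≈ 3977.7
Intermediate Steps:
F = 68/3 (F = (⅓)*68 = 68/3 ≈ 22.667)
r(R) = 2*R*(68/3 + R) (r(R) = (R + R)*(R + 68/3) = (2*R)*(68/3 + R) = 2*R*(68/3 + R))
r(44) + z = (⅔)*44*(68 + 3*44) - 1889 = (⅔)*44*(68 + 132) - 1889 = (⅔)*44*200 - 1889 = 17600/3 - 1889 = 11933/3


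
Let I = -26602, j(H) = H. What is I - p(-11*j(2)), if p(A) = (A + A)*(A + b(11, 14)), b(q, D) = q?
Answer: -27086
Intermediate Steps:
p(A) = 2*A*(11 + A) (p(A) = (A + A)*(A + 11) = (2*A)*(11 + A) = 2*A*(11 + A))
I - p(-11*j(2)) = -26602 - 2*(-11*2)*(11 - 11*2) = -26602 - 2*(-22)*(11 - 22) = -26602 - 2*(-22)*(-11) = -26602 - 1*484 = -26602 - 484 = -27086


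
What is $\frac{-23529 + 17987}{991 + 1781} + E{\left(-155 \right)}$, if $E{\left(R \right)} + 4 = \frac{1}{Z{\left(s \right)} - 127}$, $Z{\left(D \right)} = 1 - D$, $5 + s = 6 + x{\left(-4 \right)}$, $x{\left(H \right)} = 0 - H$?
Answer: $- \frac{1090651}{181566} \approx -6.0069$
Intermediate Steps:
$x{\left(H \right)} = - H$
$s = 5$ ($s = -5 + \left(6 - -4\right) = -5 + \left(6 + 4\right) = -5 + 10 = 5$)
$E{\left(R \right)} = - \frac{525}{131}$ ($E{\left(R \right)} = -4 + \frac{1}{\left(1 - 5\right) - 127} = -4 + \frac{1}{-4 - 127} = -4 + \frac{1}{-131} = -4 - \frac{1}{131} = - \frac{525}{131}$)
$\frac{-23529 + 17987}{991 + 1781} + E{\left(-155 \right)} = \frac{-23529 + 17987}{991 + 1781} - \frac{525}{131} = - \frac{5542}{2772} - \frac{525}{131} = \left(-5542\right) \frac{1}{2772} - \frac{525}{131} = - \frac{2771}{1386} - \frac{525}{131} = - \frac{1090651}{181566}$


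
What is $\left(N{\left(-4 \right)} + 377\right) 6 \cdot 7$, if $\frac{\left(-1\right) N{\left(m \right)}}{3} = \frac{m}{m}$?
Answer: $15708$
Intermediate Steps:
$N{\left(m \right)} = -3$ ($N{\left(m \right)} = - 3 \frac{m}{m} = \left(-3\right) 1 = -3$)
$\left(N{\left(-4 \right)} + 377\right) 6 \cdot 7 = \left(-3 + 377\right) 6 \cdot 7 = 374 \cdot 42 = 15708$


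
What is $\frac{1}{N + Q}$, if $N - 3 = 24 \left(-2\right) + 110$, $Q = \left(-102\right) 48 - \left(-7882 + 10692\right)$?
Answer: $- \frac{1}{7641} \approx -0.00013087$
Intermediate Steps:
$Q = -7706$ ($Q = -4896 - 2810 = -7706$)
$N = 65$ ($N = 3 + \left(24 \left(-2\right) + 110\right) = 3 + \left(-48 + 110\right) = 3 + 62 = 65$)
$\frac{1}{N + Q} = \frac{1}{65 - 7706} = \frac{1}{-7641} = - \frac{1}{7641}$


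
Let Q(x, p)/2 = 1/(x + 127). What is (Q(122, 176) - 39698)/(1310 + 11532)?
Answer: -4942400/1598829 ≈ -3.0913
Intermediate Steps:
Q(x, p) = 2/(127 + x) (Q(x, p) = 2/(x + 127) = 2/(127 + x))
(Q(122, 176) - 39698)/(1310 + 11532) = (2/(127 + 122) - 39698)/(1310 + 11532) = (2/249 - 39698)/12842 = (2*(1/249) - 39698)*(1/12842) = (2/249 - 39698)*(1/12842) = -9884800/249*1/12842 = -4942400/1598829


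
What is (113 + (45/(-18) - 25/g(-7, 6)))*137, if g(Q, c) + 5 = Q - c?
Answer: 137959/9 ≈ 15329.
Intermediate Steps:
g(Q, c) = -5 + Q - c (g(Q, c) = -5 + (Q - c) = -5 + Q - c)
(113 + (45/(-18) - 25/g(-7, 6)))*137 = (113 + (45/(-18) - 25/(-5 - 7 - 1*6)))*137 = (113 + (45*(-1/18) - 25/(-5 - 7 - 6)))*137 = (113 + (-5/2 - 25/(-18)))*137 = (113 + (-5/2 - 25*(-1/18)))*137 = (113 + (-5/2 + 25/18))*137 = (113 - 10/9)*137 = (1007/9)*137 = 137959/9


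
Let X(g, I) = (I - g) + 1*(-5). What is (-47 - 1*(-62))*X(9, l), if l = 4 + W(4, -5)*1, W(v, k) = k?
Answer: -225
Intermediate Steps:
l = -1 (l = 4 - 5*1 = 4 - 5 = -1)
X(g, I) = -5 + I - g (X(g, I) = (I - g) - 5 = -5 + I - g)
(-47 - 1*(-62))*X(9, l) = (-47 - 1*(-62))*(-5 - 1 - 1*9) = (-47 + 62)*(-5 - 1 - 9) = 15*(-15) = -225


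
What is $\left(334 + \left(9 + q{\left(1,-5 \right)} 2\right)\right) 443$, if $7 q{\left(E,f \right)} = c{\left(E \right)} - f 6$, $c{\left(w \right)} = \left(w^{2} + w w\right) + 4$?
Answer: $\frac{1095539}{7} \approx 1.5651 \cdot 10^{5}$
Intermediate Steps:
$c{\left(w \right)} = 4 + 2 w^{2}$ ($c{\left(w \right)} = \left(w^{2} + w^{2}\right) + 4 = 2 w^{2} + 4 = 4 + 2 w^{2}$)
$q{\left(E,f \right)} = \frac{4}{7} - \frac{6 f}{7} + \frac{2 E^{2}}{7}$ ($q{\left(E,f \right)} = \frac{\left(4 + 2 E^{2}\right) - f 6}{7} = \frac{\left(4 + 2 E^{2}\right) - 6 f}{7} = \frac{4 - 6 f + 2 E^{2}}{7} = \frac{4}{7} - \frac{6 f}{7} + \frac{2 E^{2}}{7}$)
$\left(334 + \left(9 + q{\left(1,-5 \right)} 2\right)\right) 443 = \left(334 + \left(9 + \left(\frac{4}{7} - - \frac{30}{7} + \frac{2 \cdot 1^{2}}{7}\right) 2\right)\right) 443 = \left(334 + \left(9 + \left(\frac{4}{7} + \frac{30}{7} + \frac{2}{7} \cdot 1\right) 2\right)\right) 443 = \left(334 + \left(9 + \left(\frac{4}{7} + \frac{30}{7} + \frac{2}{7}\right) 2\right)\right) 443 = \left(334 + \left(9 + \frac{36}{7} \cdot 2\right)\right) 443 = \left(334 + \left(9 + \frac{72}{7}\right)\right) 443 = \left(334 + \frac{135}{7}\right) 443 = \frac{2473}{7} \cdot 443 = \frac{1095539}{7}$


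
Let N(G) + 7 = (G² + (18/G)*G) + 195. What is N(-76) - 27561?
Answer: -21579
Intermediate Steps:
N(G) = 206 + G² (N(G) = -7 + ((G² + (18/G)*G) + 195) = -7 + ((G² + 18) + 195) = -7 + ((18 + G²) + 195) = -7 + (213 + G²) = 206 + G²)
N(-76) - 27561 = (206 + (-76)²) - 27561 = (206 + 5776) - 27561 = 5982 - 27561 = -21579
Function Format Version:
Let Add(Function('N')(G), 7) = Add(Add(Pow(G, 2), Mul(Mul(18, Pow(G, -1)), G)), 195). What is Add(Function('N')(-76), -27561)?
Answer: -21579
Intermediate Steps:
Function('N')(G) = Add(206, Pow(G, 2)) (Function('N')(G) = Add(-7, Add(Add(Pow(G, 2), Mul(Mul(18, Pow(G, -1)), G)), 195)) = Add(-7, Add(Add(Pow(G, 2), 18), 195)) = Add(-7, Add(Add(18, Pow(G, 2)), 195)) = Add(-7, Add(213, Pow(G, 2))) = Add(206, Pow(G, 2)))
Add(Function('N')(-76), -27561) = Add(Add(206, Pow(-76, 2)), -27561) = Add(Add(206, 5776), -27561) = Add(5982, -27561) = -21579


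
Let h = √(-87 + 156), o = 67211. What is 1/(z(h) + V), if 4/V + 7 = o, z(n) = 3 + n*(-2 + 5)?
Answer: -846837604/172751343005 + 846820803*√69/172751343005 ≈ 0.035817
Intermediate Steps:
h = √69 ≈ 8.3066
z(n) = 3 + 3*n (z(n) = 3 + n*3 = 3 + 3*n)
V = 1/16801 (V = 4/(-7 + 67211) = 4/67204 = 4*(1/67204) = 1/16801 ≈ 5.9520e-5)
1/(z(h) + V) = 1/((3 + 3*√69) + 1/16801) = 1/(50404/16801 + 3*√69)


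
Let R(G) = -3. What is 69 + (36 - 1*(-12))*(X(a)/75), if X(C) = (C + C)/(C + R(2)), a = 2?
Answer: 1661/25 ≈ 66.440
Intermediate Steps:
X(C) = 2*C/(-3 + C) (X(C) = (C + C)/(C - 3) = (2*C)/(-3 + C) = 2*C/(-3 + C))
69 + (36 - 1*(-12))*(X(a)/75) = 69 + (36 - 1*(-12))*((2*2/(-3 + 2))/75) = 69 + (36 + 12)*((2*2/(-1))*(1/75)) = 69 + 48*((2*2*(-1))*(1/75)) = 69 + 48*(-4*1/75) = 69 + 48*(-4/75) = 69 - 64/25 = 1661/25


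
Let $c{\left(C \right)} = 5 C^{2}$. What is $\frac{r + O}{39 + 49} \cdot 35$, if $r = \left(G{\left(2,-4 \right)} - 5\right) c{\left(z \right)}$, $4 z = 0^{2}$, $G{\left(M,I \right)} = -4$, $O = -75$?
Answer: $- \frac{2625}{88} \approx -29.83$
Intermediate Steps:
$z = 0$ ($z = \frac{0^{2}}{4} = \frac{1}{4} \cdot 0 = 0$)
$r = 0$ ($r = \left(-4 - 5\right) 5 \cdot 0^{2} = - 9 \cdot 5 \cdot 0 = \left(-9\right) 0 = 0$)
$\frac{r + O}{39 + 49} \cdot 35 = \frac{0 - 75}{39 + 49} \cdot 35 = - \frac{75}{88} \cdot 35 = \left(-75\right) \frac{1}{88} \cdot 35 = \left(- \frac{75}{88}\right) 35 = - \frac{2625}{88}$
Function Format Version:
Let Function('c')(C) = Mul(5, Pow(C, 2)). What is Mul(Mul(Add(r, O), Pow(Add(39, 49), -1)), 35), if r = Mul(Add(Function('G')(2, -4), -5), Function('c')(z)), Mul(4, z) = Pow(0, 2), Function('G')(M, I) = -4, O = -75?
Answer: Rational(-2625, 88) ≈ -29.830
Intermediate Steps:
z = 0 (z = Mul(Rational(1, 4), Pow(0, 2)) = Mul(Rational(1, 4), 0) = 0)
r = 0 (r = Mul(Add(-4, -5), Mul(5, Pow(0, 2))) = Mul(-9, Mul(5, 0)) = Mul(-9, 0) = 0)
Mul(Mul(Add(r, O), Pow(Add(39, 49), -1)), 35) = Mul(Mul(Add(0, -75), Pow(Add(39, 49), -1)), 35) = Mul(Mul(-75, Pow(88, -1)), 35) = Mul(Mul(-75, Rational(1, 88)), 35) = Mul(Rational(-75, 88), 35) = Rational(-2625, 88)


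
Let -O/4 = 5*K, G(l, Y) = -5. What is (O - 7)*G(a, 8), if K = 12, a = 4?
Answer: 1235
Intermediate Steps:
O = -240 (O = -20*12 = -4*60 = -240)
(O - 7)*G(a, 8) = (-240 - 7)*(-5) = -247*(-5) = 1235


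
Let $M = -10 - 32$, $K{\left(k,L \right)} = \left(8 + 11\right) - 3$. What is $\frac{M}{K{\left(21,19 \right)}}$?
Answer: $- \frac{21}{8} \approx -2.625$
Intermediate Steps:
$K{\left(k,L \right)} = 16$ ($K{\left(k,L \right)} = 19 - 3 = 16$)
$M = -42$ ($M = -10 - 32 = -42$)
$\frac{M}{K{\left(21,19 \right)}} = - \frac{42}{16} = \left(-42\right) \frac{1}{16} = - \frac{21}{8}$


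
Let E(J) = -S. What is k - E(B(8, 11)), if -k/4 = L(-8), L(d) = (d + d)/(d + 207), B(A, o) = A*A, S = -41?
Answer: -8095/199 ≈ -40.678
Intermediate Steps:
B(A, o) = A**2
L(d) = 2*d/(207 + d) (L(d) = (2*d)/(207 + d) = 2*d/(207 + d))
k = 64/199 (k = -8*(-8)/(207 - 8) = -8*(-8)/199 = -4*(-16/199) = 64/199 ≈ 0.32161)
E(J) = 41 (E(J) = -1*(-41) = 41)
k - E(B(8, 11)) = 64/199 - 1*41 = 64/199 - 41 = -8095/199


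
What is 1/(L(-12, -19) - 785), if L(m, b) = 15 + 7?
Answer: -1/763 ≈ -0.0013106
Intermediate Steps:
L(m, b) = 22
1/(L(-12, -19) - 785) = 1/(22 - 785) = 1/(-763) = -1/763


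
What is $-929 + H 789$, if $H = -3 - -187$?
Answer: $144247$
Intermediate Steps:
$H = 184$ ($H = -3 + 187 = 184$)
$-929 + H 789 = -929 + 184 \cdot 789 = -929 + 145176 = 144247$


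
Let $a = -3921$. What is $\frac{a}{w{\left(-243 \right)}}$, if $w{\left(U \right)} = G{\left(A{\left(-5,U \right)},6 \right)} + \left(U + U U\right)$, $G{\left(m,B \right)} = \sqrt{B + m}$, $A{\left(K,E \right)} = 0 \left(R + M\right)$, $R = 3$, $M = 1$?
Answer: $- \frac{38429721}{576357605} + \frac{1307 \sqrt{6}}{1152715210} \approx -0.066674$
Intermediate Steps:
$A{\left(K,E \right)} = 0$ ($A{\left(K,E \right)} = 0 \left(3 + 1\right) = 0 \cdot 4 = 0$)
$w{\left(U \right)} = U + \sqrt{6} + U^{2}$ ($w{\left(U \right)} = \sqrt{6 + 0} + \left(U + U U\right) = \sqrt{6} + \left(U + U^{2}\right) = U + \sqrt{6} + U^{2}$)
$\frac{a}{w{\left(-243 \right)}} = - \frac{3921}{-243 + \sqrt{6} + \left(-243\right)^{2}} = - \frac{3921}{-243 + \sqrt{6} + 59049} = - \frac{3921}{58806 + \sqrt{6}}$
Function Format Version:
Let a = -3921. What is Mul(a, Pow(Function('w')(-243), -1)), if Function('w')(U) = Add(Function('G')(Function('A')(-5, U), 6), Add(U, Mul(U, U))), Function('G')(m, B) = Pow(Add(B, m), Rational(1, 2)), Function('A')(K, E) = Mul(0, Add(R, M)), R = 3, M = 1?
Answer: Add(Rational(-38429721, 576357605), Mul(Rational(1307, 1152715210), Pow(6, Rational(1, 2)))) ≈ -0.066674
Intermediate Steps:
Function('A')(K, E) = 0 (Function('A')(K, E) = Mul(0, Add(3, 1)) = Mul(0, 4) = 0)
Function('w')(U) = Add(U, Pow(6, Rational(1, 2)), Pow(U, 2)) (Function('w')(U) = Add(Pow(Add(6, 0), Rational(1, 2)), Add(U, Mul(U, U))) = Add(Pow(6, Rational(1, 2)), Add(U, Pow(U, 2))) = Add(U, Pow(6, Rational(1, 2)), Pow(U, 2)))
Mul(a, Pow(Function('w')(-243), -1)) = Mul(-3921, Pow(Add(-243, Pow(6, Rational(1, 2)), Pow(-243, 2)), -1)) = Mul(-3921, Pow(Add(-243, Pow(6, Rational(1, 2)), 59049), -1)) = Mul(-3921, Pow(Add(58806, Pow(6, Rational(1, 2))), -1))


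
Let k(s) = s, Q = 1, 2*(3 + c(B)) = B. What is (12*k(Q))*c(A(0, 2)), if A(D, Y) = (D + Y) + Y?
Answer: -12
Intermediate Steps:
A(D, Y) = D + 2*Y
c(B) = -3 + B/2
(12*k(Q))*c(A(0, 2)) = (12*1)*(-3 + (0 + 2*2)/2) = 12*(-3 + (0 + 4)/2) = 12*(-3 + (½)*4) = 12*(-3 + 2) = 12*(-1) = -12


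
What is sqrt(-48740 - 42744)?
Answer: 2*I*sqrt(22871) ≈ 302.46*I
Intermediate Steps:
sqrt(-48740 - 42744) = sqrt(-91484) = 2*I*sqrt(22871)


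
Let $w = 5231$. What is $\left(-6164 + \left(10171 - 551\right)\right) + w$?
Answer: $8687$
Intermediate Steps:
$\left(-6164 + \left(10171 - 551\right)\right) + w = \left(-6164 + \left(10171 - 551\right)\right) + 5231 = \left(-6164 + 9620\right) + 5231 = 3456 + 5231 = 8687$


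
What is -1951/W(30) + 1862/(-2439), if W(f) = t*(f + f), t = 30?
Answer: -901121/487800 ≈ -1.8473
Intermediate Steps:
W(f) = 60*f (W(f) = 30*(f + f) = 30*(2*f) = 60*f)
-1951/W(30) + 1862/(-2439) = -1951/(60*30) + 1862/(-2439) = -1951/1800 + 1862*(-1/2439) = -1951*1/1800 - 1862/2439 = -1951/1800 - 1862/2439 = -901121/487800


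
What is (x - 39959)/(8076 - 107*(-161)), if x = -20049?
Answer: -60008/25303 ≈ -2.3716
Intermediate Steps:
(x - 39959)/(8076 - 107*(-161)) = (-20049 - 39959)/(8076 - 107*(-161)) = -60008/(8076 + 17227) = -60008/25303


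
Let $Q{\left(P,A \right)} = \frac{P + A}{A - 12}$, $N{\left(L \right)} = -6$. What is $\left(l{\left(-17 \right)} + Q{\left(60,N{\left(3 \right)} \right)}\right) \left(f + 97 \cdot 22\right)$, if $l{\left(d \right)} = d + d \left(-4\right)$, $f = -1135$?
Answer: $47952$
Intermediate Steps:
$Q{\left(P,A \right)} = \frac{A + P}{-12 + A}$
$l{\left(d \right)} = - 3 d$ ($l{\left(d \right)} = d - 4 d = - 3 d$)
$\left(l{\left(-17 \right)} + Q{\left(60,N{\left(3 \right)} \right)}\right) \left(f + 97 \cdot 22\right) = \left(\left(-3\right) \left(-17\right) + \frac{-6 + 60}{-12 - 6}\right) \left(-1135 + 97 \cdot 22\right) = \left(51 + \frac{1}{-18} \cdot 54\right) \left(-1135 + 2134\right) = \left(51 - 3\right) 999 = 48 \cdot 999 = 47952$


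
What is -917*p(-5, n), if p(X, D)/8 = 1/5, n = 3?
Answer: -7336/5 ≈ -1467.2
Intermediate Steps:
p(X, D) = 8/5
-917*p(-5, n) = -917*8/5 = -7336/5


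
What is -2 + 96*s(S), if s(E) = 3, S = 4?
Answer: 286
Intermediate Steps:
-2 + 96*s(S) = -2 + 96*3 = -2 + 288 = 286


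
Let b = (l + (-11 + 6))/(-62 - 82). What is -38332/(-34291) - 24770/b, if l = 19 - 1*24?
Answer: -12231149876/34291 ≈ -3.5669e+5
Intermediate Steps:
l = -5 (l = 19 - 24 = -5)
b = 5/72 (b = (-5 + (-11 + 6))/(-62 - 82) = (-5 - 5)/(-144) = -1/144*(-10) = 5/72 ≈ 0.069444)
-38332/(-34291) - 24770/b = -38332/(-34291) - 24770/5/72 = -38332*(-1/34291) - 24770*72/5 = 38332/34291 - 356688 = -12231149876/34291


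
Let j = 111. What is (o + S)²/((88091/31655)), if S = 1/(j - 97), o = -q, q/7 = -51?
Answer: 791058481655/17265836 ≈ 45816.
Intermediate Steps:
q = -357 (q = 7*(-51) = -357)
o = 357 (o = -1*(-357) = 357)
S = 1/14 (S = 1/(111 - 97) = 1/14 ≈ 0.071429)
(o + S)²/((88091/31655)) = (357 + 1/14)²/((88091/31655)) = (4999/14)²/((88091*(1/31655))) = 24990001/(196*(88091/31655)) = (24990001/196)*(31655/88091) = 791058481655/17265836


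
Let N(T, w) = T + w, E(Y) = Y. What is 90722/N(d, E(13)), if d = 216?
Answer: 90722/229 ≈ 396.17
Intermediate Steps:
90722/N(d, E(13)) = 90722/(216 + 13) = 90722/229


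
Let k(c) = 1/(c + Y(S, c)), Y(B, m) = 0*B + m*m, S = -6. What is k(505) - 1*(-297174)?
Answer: 75936872221/255530 ≈ 2.9717e+5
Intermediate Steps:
Y(B, m) = m**2 (Y(B, m) = 0 + m**2 = m**2)
k(c) = 1/(c + c**2)
k(505) - 1*(-297174) = 1/(505*(1 + 505)) - 1*(-297174) = (1/505)/506 + 297174 = (1/505)*(1/506) + 297174 = 1/255530 + 297174 = 75936872221/255530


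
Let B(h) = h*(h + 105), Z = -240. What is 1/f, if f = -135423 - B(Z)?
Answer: -1/167823 ≈ -5.9587e-6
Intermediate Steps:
B(h) = h*(105 + h)
f = -167823 (f = -135423 - (-240)*(105 - 240) = -135423 - (-240)*(-135) = -135423 - 1*32400 = -135423 - 32400 = -167823)
1/f = 1/(-167823) = -1/167823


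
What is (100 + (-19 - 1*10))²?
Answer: 5041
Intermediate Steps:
(100 + (-19 - 1*10))² = (100 + (-19 - 10))² = (100 - 29)² = 71² = 5041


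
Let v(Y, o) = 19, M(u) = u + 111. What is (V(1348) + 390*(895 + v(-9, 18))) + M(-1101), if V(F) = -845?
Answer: 354625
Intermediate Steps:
M(u) = 111 + u
(V(1348) + 390*(895 + v(-9, 18))) + M(-1101) = (-845 + 390*(895 + 19)) + (111 - 1101) = (-845 + 390*914) - 990 = (-845 + 356460) - 990 = 355615 - 990 = 354625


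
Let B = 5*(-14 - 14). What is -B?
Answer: 140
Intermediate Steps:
B = -140 (B = 5*(-28) = -140)
-B = -1*(-140) = 140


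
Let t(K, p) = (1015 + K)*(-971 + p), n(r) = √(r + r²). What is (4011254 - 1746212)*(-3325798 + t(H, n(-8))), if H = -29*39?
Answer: -7277946882804 - 525489744*√14 ≈ -7.2799e+12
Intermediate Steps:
H = -1131
t(K, p) = (-971 + p)*(1015 + K)
(4011254 - 1746212)*(-3325798 + t(H, n(-8))) = (4011254 - 1746212)*(-3325798 + (-985565 - 971*(-1131) + 1015*√(-8*(1 - 8)) - 1131*2*√14)) = 2265042*(-3325798 + (-985565 + 1098201 + 1015*√(-8*(-7)) - 1131*2*√14)) = 2265042*(-3325798 + (-985565 + 1098201 + 1015*√56 - 2262*√14)) = 2265042*(-3325798 + (-985565 + 1098201 + 1015*(2*√14) - 2262*√14)) = 2265042*(-3325798 + (-985565 + 1098201 + 2030*√14 - 2262*√14)) = 2265042*(-3325798 + (112636 - 232*√14)) = 2265042*(-3213162 - 232*√14) = -7277946882804 - 525489744*√14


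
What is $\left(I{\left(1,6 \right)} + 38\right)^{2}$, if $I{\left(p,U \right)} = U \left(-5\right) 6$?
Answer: $20164$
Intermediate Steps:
$I{\left(p,U \right)} = - 30 U$ ($I{\left(p,U \right)} = - 5 U 6 = - 30 U$)
$\left(I{\left(1,6 \right)} + 38\right)^{2} = \left(\left(-30\right) 6 + 38\right)^{2} = \left(-180 + 38\right)^{2} = \left(-142\right)^{2} = 20164$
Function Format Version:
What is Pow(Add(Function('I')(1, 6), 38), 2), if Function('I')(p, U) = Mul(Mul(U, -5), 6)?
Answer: 20164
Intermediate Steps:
Function('I')(p, U) = Mul(-30, U) (Function('I')(p, U) = Mul(Mul(-5, U), 6) = Mul(-30, U))
Pow(Add(Function('I')(1, 6), 38), 2) = Pow(Add(Mul(-30, 6), 38), 2) = Pow(Add(-180, 38), 2) = Pow(-142, 2) = 20164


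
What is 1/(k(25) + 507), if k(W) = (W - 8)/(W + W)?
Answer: 50/25367 ≈ 0.0019711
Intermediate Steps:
k(W) = (-8 + W)/(2*W) (k(W) = (-8 + W)/((2*W)) = (-8 + W)*(1/(2*W)) = (-8 + W)/(2*W))
1/(k(25) + 507) = 1/((½)*(-8 + 25)/25 + 507) = 1/((½)*(1/25)*17 + 507) = 1/(17/50 + 507) = 1/(25367/50) = 50/25367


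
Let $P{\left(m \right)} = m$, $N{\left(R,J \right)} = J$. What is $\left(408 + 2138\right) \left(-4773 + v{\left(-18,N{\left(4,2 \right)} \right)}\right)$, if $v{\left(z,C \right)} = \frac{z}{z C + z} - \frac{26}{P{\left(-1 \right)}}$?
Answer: $- \frac{36255040}{3} \approx -1.2085 \cdot 10^{7}$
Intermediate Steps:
$v{\left(z,C \right)} = 26 + \frac{z}{z + C z}$ ($v{\left(z,C \right)} = \frac{z}{z C + z} - \frac{26}{-1} = \frac{z}{C z + z} - -26 = \frac{z}{z + C z} + 26 = 26 + \frac{z}{z + C z}$)
$\left(408 + 2138\right) \left(-4773 + v{\left(-18,N{\left(4,2 \right)} \right)}\right) = \left(408 + 2138\right) \left(-4773 + \frac{27 + 26 \cdot 2}{1 + 2}\right) = 2546 \left(-4773 + \frac{27 + 52}{3}\right) = 2546 \left(-4773 + \frac{1}{3} \cdot 79\right) = 2546 \left(-4773 + \frac{79}{3}\right) = 2546 \left(- \frac{14240}{3}\right) = - \frac{36255040}{3}$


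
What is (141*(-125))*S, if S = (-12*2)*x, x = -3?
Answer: -1269000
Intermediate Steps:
S = 72 (S = -12*2*(-3) = -3*8*(-3) = -24*(-3) = 72)
(141*(-125))*S = (141*(-125))*72 = -17625*72 = -1269000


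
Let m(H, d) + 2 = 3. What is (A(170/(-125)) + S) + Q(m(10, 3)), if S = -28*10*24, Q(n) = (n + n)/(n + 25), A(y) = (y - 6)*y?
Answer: -54518047/8125 ≈ -6709.9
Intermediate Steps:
m(H, d) = 1 (m(H, d) = -2 + 3 = 1)
A(y) = y*(-6 + y) (A(y) = (-6 + y)*y = y*(-6 + y))
Q(n) = 2*n/(25 + n) (Q(n) = (2*n)/(25 + n) = 2*n/(25 + n))
S = -6720 (S = -280*24 = -6720)
(A(170/(-125)) + S) + Q(m(10, 3)) = ((170/(-125))*(-6 + 170/(-125)) - 6720) + 2*1/(25 + 1) = ((170*(-1/125))*(-6 + 170*(-1/125)) - 6720) + 2*1/26 = (-34*(-6 - 34/25)/25 - 6720) + 2*1*(1/26) = (-34/25*(-184/25) - 6720) + 1/13 = (6256/625 - 6720) + 1/13 = -4193744/625 + 1/13 = -54518047/8125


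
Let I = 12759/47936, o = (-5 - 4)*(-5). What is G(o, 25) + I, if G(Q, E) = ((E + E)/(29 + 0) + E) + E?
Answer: 72274011/1390144 ≈ 51.990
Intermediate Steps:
o = 45 (o = -9*(-5) = 45)
G(Q, E) = 60*E/29 (G(Q, E) = ((2*E)/29 + E) + E = ((2*E)*(1/29) + E) + E = (2*E/29 + E) + E = 31*E/29 + E = 60*E/29)
I = 12759/47936 (I = 12759*(1/47936) = 12759/47936 ≈ 0.26617)
G(o, 25) + I = (60/29)*25 + 12759/47936 = 1500/29 + 12759/47936 = 72274011/1390144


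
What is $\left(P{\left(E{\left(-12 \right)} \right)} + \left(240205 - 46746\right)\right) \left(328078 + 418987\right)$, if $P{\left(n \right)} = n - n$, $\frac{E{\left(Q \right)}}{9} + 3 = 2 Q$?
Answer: $144526447835$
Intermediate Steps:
$E{\left(Q \right)} = -27 + 18 Q$ ($E{\left(Q \right)} = -27 + 9 \cdot 2 Q = -27 + 18 Q$)
$P{\left(n \right)} = 0$
$\left(P{\left(E{\left(-12 \right)} \right)} + \left(240205 - 46746\right)\right) \left(328078 + 418987\right) = \left(0 + \left(240205 - 46746\right)\right) \left(328078 + 418987\right) = \left(0 + \left(240205 - 46746\right)\right) 747065 = \left(0 + 193459\right) 747065 = 193459 \cdot 747065 = 144526447835$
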